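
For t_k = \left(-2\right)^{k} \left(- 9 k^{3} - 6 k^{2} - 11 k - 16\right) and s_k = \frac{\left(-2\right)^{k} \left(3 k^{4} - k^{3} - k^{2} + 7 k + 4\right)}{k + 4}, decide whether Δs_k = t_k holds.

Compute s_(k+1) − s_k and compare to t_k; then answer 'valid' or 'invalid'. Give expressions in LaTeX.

s_(k+1) = (-2)**(k + 1)*(3*k**4 + 11*k**3 + 14*k**2 + 14*k + 12)/(k + 5)
s_(k+1) − s_k = (-2)**k*(-9*k**5 - 60*k**4 - 110*k**3 - 142*k**2 - 175*k - 116)/(k**2 + 9*k + 20)
(s_(k+1) − s_k) − t_k = (-2)**k*(27*k**4 + 135*k**3 + 93*k**2 + 189*k + 204)/(k**2 + 9*k + 20)

Invalid: residual \frac{\left(-2\right)^{k} \left(27 k^{4} + 135 k^{3} + 93 k^{2} + 189 k + 204\right)}{k^{2} + 9 k + 20} ≠ 0.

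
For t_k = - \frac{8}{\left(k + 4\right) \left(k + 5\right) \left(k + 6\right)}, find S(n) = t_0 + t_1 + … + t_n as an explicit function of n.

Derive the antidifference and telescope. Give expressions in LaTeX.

Step 1: r(k) = (k + 4)/(k + 7).
Gosper form: A/B · C(k+1)/C(k) with A=k + 4, B=k + 7, C=1.
Solve (k + 4)·f(k+1) − (k + 6)·f(k) = 1.
d = 2 from the (1,1,0) case.
A polynomial solution: f(k) = k*(k + 9)/40.
R(k) = B(k−1)·f(k)/C(k) = k*(k + 6)*(k + 9)/40; s_k = R·t_k = k*(-k - 9)/(5*(k + 4)*(k + 5)).
s_(k+1) − s_k = -8/(k**3 + 15*k**2 + 74*k + 120) = t_k.
Telescope: S(n) = s_(n+1) − s_(0) = (-n**2 - 11*n - 10)/(5*(n**2 + 11*n + 30)) − (0) = (-n**2 - 11*n - 10)/(5*(n**2 + 11*n + 30)).

S(n) = \frac{- n^{2} - 11 n - 10}{5 \left(n^{2} + 11 n + 30\right)}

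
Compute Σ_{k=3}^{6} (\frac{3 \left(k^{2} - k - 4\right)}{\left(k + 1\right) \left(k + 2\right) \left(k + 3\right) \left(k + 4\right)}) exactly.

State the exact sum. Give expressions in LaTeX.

Σ = 19/360

r(k) = (k + 1)*(k - (k + 1)**2 + 5)/((k + 5)*(-k**2 + k + 4)) after simplifying.
A = k + 1, B = k + 5, C = k**2 - k - 4.
Need (k + 1)·f(k+1) − (k + 4)·f(k) = k**2 - k - 4.
Bound: deg f ≤ 3.
Coefficient equations give f(k) = -k*(k**2 + 15*k + 20)/9.
Certificate R = B(k−1)f/C = -k*(k + 4)*(k**2 + 15*k + 20)/(9*(k**2 - k - 4)) gives s_k = k*(-k**2 - 15*k - 20)/(3*(k + 1)*(k + 2)*(k + 3)).
Check: Δs_k = 3*(k**2 - k - 4)/(k**4 + 10*k**3 + 35*k**2 + 50*k + 24). ✓
Sum = s_(7) − s_(3); s_(7) = -203/360, s_(3) = -37/60 ⇒ 19/360.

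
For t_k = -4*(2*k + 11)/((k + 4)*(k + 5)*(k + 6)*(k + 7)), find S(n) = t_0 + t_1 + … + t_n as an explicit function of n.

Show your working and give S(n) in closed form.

The ratio is (k + 4)*(2*k + 13)/((k + 8)*(2*k + 11)).
Take A(k)=k + 4, B(k)=k + 8, C(k)=k + 11/2.
Solve (k + 4)·f(k+1) − (k + 7)·f(k) = k + 11/2.
From deg A=1, deg B=1, deg C=1: d=3.
Coefficient equations give f(k) = k*(k + 5)*(k + 10)/48.
R(k) = B(k−1)·f(k)/C(k) = k*(k + 5)*(k + 7)*(k + 10)/(24*(2*k + 11)); s_k = R·t_k = k*(-k - 10)/(6*(k**2 + 10*k + 24)).
Check: Δs_k = 4*(-2*k - 11)/(k**4 + 22*k**3 + 179*k**2 + 638*k + 840). ✓
Telescope: S(n) = s_(n+1) − s_(0) = (-n**2 - 12*n - 11)/(6*(n**2 + 12*n + 35)) − (0) = (-n**2 - 12*n - 11)/(6*(n**2 + 12*n + 35)).

S(n) = (-n**2 - 12*n - 11)/(6*(n**2 + 12*n + 35))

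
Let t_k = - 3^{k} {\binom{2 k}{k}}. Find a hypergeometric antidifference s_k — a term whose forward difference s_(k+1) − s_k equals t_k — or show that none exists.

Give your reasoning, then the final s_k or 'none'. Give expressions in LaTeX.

not Gosper-summable; s_k does not exist

t_(k+1)/t_k = 6*(2*k + 1)/(k + 1).
Normal form (A,B,C) = (12*k + 6, k + 1, 1).
Set up (12*k + 6)·f(k+1) − (k)·f(k) − (1) = 0.
d = -1 from the (1,1,0) case.
Negative degree bound (-1): no f exists, t_k not Gosper-summable.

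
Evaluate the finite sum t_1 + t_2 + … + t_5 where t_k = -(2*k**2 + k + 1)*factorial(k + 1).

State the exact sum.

Step 1: r(k) = (k + 2)*(k + 2*(k + 1)**2 + 2)/(2*k**2 + k + 1).
Take A(k)=k + 2, B(k)=1, C(k)=k**2 + k/2 + 1/2.
Need (k + 2)·f(k+1) − (1)·f(k) = k**2 + k/2 + 1/2.
From deg A=1, deg B=0, deg C=2: d=1.
Match coefficients ⇒ f(k) = (2*k - 3)/2.
So s_k = (B(k−1)f/C)·t_k = ((2*k - 3)/(2*k**2 + k + 1))·t_k = -(2*k - 3)*factorial(k + 1).
Δs = -(2*k**2 + k + 1)*factorial(k + 1), as required.
Sum = s_(6) − s_(1); s_(6) = -45360, s_(1) = 2 ⇒ -45362.

Σ = -45362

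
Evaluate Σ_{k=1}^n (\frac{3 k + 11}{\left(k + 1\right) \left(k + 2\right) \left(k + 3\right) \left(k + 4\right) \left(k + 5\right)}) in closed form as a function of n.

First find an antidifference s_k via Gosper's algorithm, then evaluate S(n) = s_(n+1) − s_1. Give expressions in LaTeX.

S(n) = \frac{n \left(n^{2} + 10 n + 31\right)}{30 \left(n^{3} + 10 n^{2} + 31 n + 30\right)}

Ratio r(k) = (k + 1)*(3*k + 14)/((k + 6)*(3*k + 11)).
Normal form (A,B,C) = (k + 1, k + 6, k + 11/3).
Key eq: (k + 1)·f(k+1) = (k + 5)·f(k) + (k + 11/3).
d = 4 from the (1,1,1) case.
Solving with deg f ≤ 4: f(k) = k*(k + 3)*(k**2 + 7*k + 14)/24.
Get s_k = R·t_k = k*(k**2 + 7*k + 14)/(8*(k**3 + 7*k**2 + 14*k + 8)) with R(k) = B(k−1)f(k)/C(k) = k*(k + 3)*(k + 5)*(k**2 + 7*k + 14)/(8*(3*k + 11)).
s_(k+1) − s_k = (3*k + 11)/(k**5 + 15*k**4 + 85*k**3 + 225*k**2 + 274*k + 120) = t_k.
Evaluate: s_(n+1) = (n**3 + 10*n**2 + 31*n + 22)/(8*(n**3 + 10*n**2 + 31*n + 30)); subtract s_(1) = 11/120 ⇒ S(n) = n*(n**2 + 10*n + 31)/(30*(n**3 + 10*n**2 + 31*n + 30)).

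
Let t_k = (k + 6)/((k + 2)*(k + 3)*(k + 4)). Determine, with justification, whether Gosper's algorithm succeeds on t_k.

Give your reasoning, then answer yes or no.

Compute t_(k+1)/t_k: get (k + 2)*(k + 7)/((k + 5)*(k + 6)).
Normal form (A,B,C) = (k + 2, k + 5, k + 6).
Set up (k + 2)·f(k+1) − (k + 4)·f(k) − (k + 6) = 0.
deg f ≤ 2 (via 1,1,1).
Match coefficients ⇒ f(k) = k*(2*k + 7)/3.
Get s_k = R·t_k = k*(2*k + 7)/(3*(k + 2)*(k + 3)) with R(k) = B(k−1)f(k)/C(k) = k*(k + 4)*(2*k + 7)/(3*(k + 6)).
Check: Δs_k = (k + 6)/(k**3 + 9*k**2 + 26*k + 24). ✓

Yes. s_k = k*(2*k + 7)/(3*(k + 2)*(k + 3)).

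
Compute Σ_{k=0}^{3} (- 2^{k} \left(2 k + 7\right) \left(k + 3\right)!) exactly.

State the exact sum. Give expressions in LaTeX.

Step 1: r(k) = 2*(k + 4)*(2*k + 9)/(2*k + 7).
So A=2*k + 8 and B=1, with C=k + 7/2.
Solve (2*k + 8)·f(k+1) − (1)·f(k) = k + 7/2.
Degrees (1,0,1) ⇒ d ≤ 0.
A polynomial solution: f(k) = 1/2.
So s_k = (B(k−1)f/C)·t_k = (1/(2*k + 7))·t_k = -2**k*factorial(k + 3).
Verify: -2**k*(2*k + 7)*factorial(k + 3) matches t_k.
Sum = s_(4) − s_(0); s_(4) = -80640, s_(0) = -6 ⇒ -80634.

Σ = -80634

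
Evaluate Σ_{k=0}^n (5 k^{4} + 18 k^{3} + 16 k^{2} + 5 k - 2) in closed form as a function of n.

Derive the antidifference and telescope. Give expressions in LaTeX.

Ratio r(k) = (5*k**4 + 38*k**3 + 100*k**2 + 111*k + 42)/(5*k**4 + 18*k**3 + 16*k**2 + 5*k - 2).
So A=1 and B=1, with C=k**4 + 18*k**3/5 + 16*k**2/5 + k - 2/5.
f must satisfy (1)·f(k+1) − (1)·f(k) = k**4 + 18*k**3/5 + 16*k**2/5 + k - 2/5.
From deg A=0, deg B=0, deg C=4: d=5.
A polynomial solution: f(k) = k*(k**4 + 2*k**3 - 2*k**2 - k - 2)/5.
R(k) = B(k−1)·f(k)/C(k) = k*(k**4 + 2*k**3 - 2*k**2 - k - 2)/(5*k**4 + 18*k**3 + 16*k**2 + 5*k - 2); s_k = R·t_k = k*(k**4 + 2*k**3 - 2*k**2 - k - 2).
s_(k+1) − s_k = 5*k**4 + 18*k**3 + 16*k**2 + 5*k - 2 = t_k.
Evaluate: s_(n+1) = n**5 + 7*n**4 + 16*n**3 + 15*n**2 + 3*n - 2; subtract s_(0) = 0 ⇒ S(n) = n**5 + 7*n**4 + 16*n**3 + 15*n**2 + 3*n - 2.

S(n) = n^{5} + 7 n^{4} + 16 n^{3} + 15 n^{2} + 3 n - 2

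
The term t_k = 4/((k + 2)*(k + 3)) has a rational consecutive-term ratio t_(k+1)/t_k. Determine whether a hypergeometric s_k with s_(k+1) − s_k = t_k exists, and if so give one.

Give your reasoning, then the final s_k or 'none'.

Compute t_(k+1)/t_k: get (k + 2)/(k + 4).
Factor: A=k + 2; B=k + 4; C=1.
Set up (k + 2)·f(k+1) − (k + 3)·f(k) − (1) = 0.
Bound: deg f ≤ 1.
A polynomial solution: f(k) = k/2.
R(k) = B(k−1)·f(k)/C(k) = k*(k + 3)/2; s_k = R·t_k = 2*k/(k + 2).
s_(k+1) − s_k = 4/(k**2 + 5*k + 6) = t_k.

s_k = 2*k/(k + 2)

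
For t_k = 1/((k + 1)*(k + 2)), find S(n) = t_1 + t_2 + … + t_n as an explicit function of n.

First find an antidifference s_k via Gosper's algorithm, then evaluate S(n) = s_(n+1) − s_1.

S(n) = n/(2*(n + 2))

Compute t_(k+1)/t_k: get (k + 1)/(k + 3).
Normal form (A,B,C) = (k + 1, k + 3, 1).
Key eq: (k + 1)·f(k+1) = (k + 2)·f(k) + (1).
d = 1 from the (1,1,0) case.
Match coefficients ⇒ f(k) = k.
R(k) = B(k−1)·f(k)/C(k) = k*(k + 2); s_k = R·t_k = k/(k + 1).
Δs = 1/(k**2 + 3*k + 2), as required.
Telescope: S(n) = s_(n+1) − s_(1) = (n + 1)/(n + 2) − (1/2) = n/(2*(n + 2)).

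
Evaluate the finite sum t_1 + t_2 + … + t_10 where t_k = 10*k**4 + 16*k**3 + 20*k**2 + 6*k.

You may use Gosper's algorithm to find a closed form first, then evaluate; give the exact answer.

r(k) = (5*k**4 + 28*k**3 + 64*k**2 + 67*k + 26)/(k*(5*k**3 + 8*k**2 + 10*k + 3)) after simplifying.
Take A(k)=1, B(k)=1, C(k)=k**4 + 8*k**3/5 + 2*k**2 + 3*k/5.
Need (1)·f(k+1) − (1)·f(k) = k**4 + 8*k**3/5 + 2*k**2 + 3*k/5.
Bound: deg f ≤ 5.
Coefficient equations give f(k) = k**2*(k - 1)*(2*k**2 + k + 3)/10.
So s_k = (B(k−1)f/C)·t_k = (k*(k - 1)*(2*k**2 + k + 3)/(2*(5*k**3 + 8*k**2 + 10*k + 3)))·t_k = k**2*(2*k**3 - k**2 + 2*k - 3).
s_(k+1) − s_k = 2*k*(5*k**3 + 8*k**2 + 10*k + 3) = t_k.
Evaluate s at k=11 and k=1: 309760 and 0; difference 309760.

Σ = 309760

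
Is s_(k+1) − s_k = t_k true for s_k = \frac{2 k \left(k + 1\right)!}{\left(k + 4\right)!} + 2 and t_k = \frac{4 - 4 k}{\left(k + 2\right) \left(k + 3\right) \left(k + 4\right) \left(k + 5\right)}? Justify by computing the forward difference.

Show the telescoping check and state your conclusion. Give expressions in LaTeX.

s_(k+1) = 2*(k**3 + 12*k**2 + 48*k + 61)/((k + 3)*(k + 4)*(k + 5))
s_(k+1) − s_k = (4 - 4*k)/((k + 2)*(k + 3)*(k + 4)*(k + 5))
(s_(k+1) − s_k) − t_k = 0

Valid — Δs_k = t_k.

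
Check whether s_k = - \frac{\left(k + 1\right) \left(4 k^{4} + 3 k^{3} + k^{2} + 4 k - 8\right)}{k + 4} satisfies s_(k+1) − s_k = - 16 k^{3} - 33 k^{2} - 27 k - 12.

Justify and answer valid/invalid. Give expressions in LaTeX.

s_(k+1) = (-4*k**5 - 27*k**4 - 72*k**3 - 99*k**2 - 66*k - 8)/(k + 5)
s_(k+1) − s_k = (-16*k**5 - 141*k**4 - 362*k**3 - 441*k**2 - 300*k - 72)/(k**2 + 9*k + 20)
(s_(k+1) − s_k) − t_k = 6*(6*k**4 + 47*k**3 + 79*k**2 + 58*k + 28)/(k**2 + 9*k + 20)

Invalid: residual \frac{6 \left(6 k^{4} + 47 k^{3} + 79 k^{2} + 58 k + 28\right)}{k^{2} + 9 k + 20} ≠ 0.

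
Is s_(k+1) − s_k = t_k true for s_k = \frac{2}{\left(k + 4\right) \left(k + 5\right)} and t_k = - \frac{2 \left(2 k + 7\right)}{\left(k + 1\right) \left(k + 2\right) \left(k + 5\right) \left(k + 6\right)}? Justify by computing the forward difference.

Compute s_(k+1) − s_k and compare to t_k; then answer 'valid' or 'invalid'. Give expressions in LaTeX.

Invalid: residual \frac{6 \left(3 k + 8\right)}{k^{5} + 18 k^{4} + 121 k^{3} + 372 k^{2} + 508 k + 240} ≠ 0.

s_(k+1) = 2/((k + 5)*(k + 6))
s_(k+1) − s_k = -4/(k**3 + 15*k**2 + 74*k + 120)
(s_(k+1) − s_k) − t_k = 6*(3*k + 8)/(k**5 + 18*k**4 + 121*k**3 + 372*k**2 + 508*k + 240)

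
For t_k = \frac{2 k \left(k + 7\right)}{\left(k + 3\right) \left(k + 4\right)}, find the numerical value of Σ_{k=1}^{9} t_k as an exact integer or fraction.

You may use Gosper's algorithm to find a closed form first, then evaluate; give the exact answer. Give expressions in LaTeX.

Ratio r(k) = (k + 1)*(k + 3)*(k + 8)/(k*(k + 5)*(k + 7)).
Take A(k)=k + 3, B(k)=k + 5, C(k)=k**2 + 7*k.
Set up (k + 3)·f(k+1) − (k + 4)·f(k) − (k**2 + 7*k) = 0.
From deg A=1, deg B=1, deg C=2: d=2.
Solve for f: f(k) = k*(k - 1) (degree 2 ≤ 2).
R(k) = B(k−1)·f(k)/C(k) = (k - 1)*(k + 4)/(k + 7); s_k = R·t_k = 2*k*(k - 1)/(k + 3).
Verify: 2*k*(k + 7)/(k**2 + 7*k + 12) matches t_k.
Sum = s_(10) − s_(1); s_(10) = 180/13, s_(1) = 0 ⇒ 180/13.

Σ = 180/13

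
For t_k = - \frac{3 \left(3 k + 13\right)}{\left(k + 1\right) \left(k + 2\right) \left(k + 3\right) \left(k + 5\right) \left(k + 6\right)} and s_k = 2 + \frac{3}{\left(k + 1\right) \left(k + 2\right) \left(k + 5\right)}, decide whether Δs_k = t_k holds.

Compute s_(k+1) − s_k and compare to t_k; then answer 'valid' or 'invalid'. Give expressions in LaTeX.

s_(k+1) = 2 + 3/((k + 2)*(k + 3)*(k + 6))
s_(k+1) − s_k = 3*(-3*k - 13)/(k**5 + 17*k**4 + 107*k**3 + 307*k**2 + 396*k + 180)
(s_(k+1) − s_k) − t_k = 0

valid (s_(k+1) − s_k reduces to t_k)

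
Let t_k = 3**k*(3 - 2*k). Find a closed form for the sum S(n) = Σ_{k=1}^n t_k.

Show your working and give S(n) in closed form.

S(n) = -3*3**n*n + 6*3**n - 6

r(k) = 3*(2*k - 1)/(2*k - 3) after simplifying.
Gosper form: A/B · C(k+1)/C(k) with A=3, B=1, C=k - 3/2.
Need (3)·f(k+1) − (1)·f(k) = k - 3/2.
Bound: deg f ≤ 1.
A polynomial solution: f(k) = (k - 3)/2.
Get s_k = R·t_k = 3**k*(3 - k) with R(k) = B(k−1)f(k)/C(k) = (k - 3)/(2*k - 3).
Δs = 3**k*(3 - 2*k), as required.
Σ_(k=1)^n t_k = s_(n+1) − s_(1) = (3**(n + 1)*(2 - n)) − (6), i.e. -3*3**n*n + 6*3**n - 6.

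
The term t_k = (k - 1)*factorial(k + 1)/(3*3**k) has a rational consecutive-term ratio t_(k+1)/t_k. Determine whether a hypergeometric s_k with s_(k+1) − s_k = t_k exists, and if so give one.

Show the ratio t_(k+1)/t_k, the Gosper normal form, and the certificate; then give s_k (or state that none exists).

t_(k+1)/t_k = k*(k + 2)/(3*(k - 1)).
Take A(k)=k/3 + 2/3, B(k)=1, C(k)=k - 1.
Set up (k/3 + 2/3)·f(k+1) − (1)·f(k) − (k - 1) = 0.
From deg A=1, deg B=0, deg C=1: d=0.
Solve for f: f(k) = 3 (degree 0 ≤ 0).
Then R = B(k−1)f/C = 3/(k - 1), so s_k = R(k)·t_k = factorial(k + 1)/3**k.
s_(k+1) − s_k = (k - 1)*factorial(k + 1)/(3*3**k) = t_k.

s_k = factorial(k + 1)/3**k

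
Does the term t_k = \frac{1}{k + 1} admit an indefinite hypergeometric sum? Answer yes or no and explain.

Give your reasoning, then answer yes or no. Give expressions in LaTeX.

The ratio is (k + 1)/(k + 2).
Gosper form: A/B · C(k+1)/C(k) with A=k + 1, B=k + 2, C=1.
Key eq: (k + 1)·f(k+1) = (k + 1)·f(k) + (1).
deg f ≤ 0 (via 1,1,0).
f = c0 ⇒ A·f(k+1) − B(k−1)·f(k) − C = -1. The system {-1 = 0} is inconsistent; no antidifference.

No; the coefficient equations for f are inconsistent.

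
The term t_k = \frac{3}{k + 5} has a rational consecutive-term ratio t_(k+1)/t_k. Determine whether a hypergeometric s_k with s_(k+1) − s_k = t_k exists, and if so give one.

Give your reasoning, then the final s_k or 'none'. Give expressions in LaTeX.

none (Gosper's algorithm certifies no s_k)

r(k) = (k + 5)/(k + 6) after simplifying.
Gosper form: A/B · C(k+1)/C(k) with A=k + 5, B=k + 6, C=1.
Key eq: (k + 5)·f(k+1) = (k + 5)·f(k) + (1).
From deg A=1, deg B=1, deg C=0: d=0.
Generic f = c0 gives residual -1; -1 = 0 cannot hold, so t_k is not Gosper-summable.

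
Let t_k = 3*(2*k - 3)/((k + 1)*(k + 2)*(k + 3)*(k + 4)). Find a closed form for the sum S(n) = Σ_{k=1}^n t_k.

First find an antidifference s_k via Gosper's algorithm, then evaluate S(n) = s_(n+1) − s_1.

t_(k+1)/t_k = (k + 1)*(2*k - 1)/((k + 5)*(2*k - 3)).
Gosper form: A/B · C(k+1)/C(k) with A=k + 1, B=k + 5, C=k - 3/2.
Key eq: (k + 1)·f(k+1) = (k + 4)·f(k) + (k - 3/2).
deg f ≤ 3 (via 1,1,1).
A polynomial solution: f(k) = -k*(k**2 + 6*k + 20)/18.
Certificate R = B(k−1)f/C = -k*(k + 4)*(k**2 + 6*k + 20)/(9*(2*k - 3)) gives s_k = k*(-k**2 - 6*k - 20)/(3*(k + 1)*(k + 2)*(k + 3)).
Check: Δs_k = 3*(2*k - 3)/(k**4 + 10*k**3 + 35*k**2 + 50*k + 24). ✓
Telescope: S(n) = s_(n+1) − s_(1) = (-n**3 - 9*n**2 - 35*n - 27)/(3*(n**3 + 9*n**2 + 26*n + 24)) − (-3/8) = n*(n**2 + 9*n - 46)/(24*(n**3 + 9*n**2 + 26*n + 24)).

S(n) = n*(n**2 + 9*n - 46)/(24*(n**3 + 9*n**2 + 26*n + 24))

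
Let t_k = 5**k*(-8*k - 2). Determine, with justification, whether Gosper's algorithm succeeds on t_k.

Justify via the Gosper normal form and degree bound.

Ratio r(k) = 5*(4*k + 5)/(4*k + 1).
Normal form (A,B,C) = (5, 1, k + 1/4).
Need (5)·f(k+1) − (1)·f(k) = k + 1/4.
From deg A=0, deg B=0, deg C=1: d=1.
A polynomial solution: f(k) = (k - 1)/4.
So s_k = (B(k−1)f/C)·t_k = ((k - 1)/(4*k + 1))·t_k = 2*5**k*(1 - k).
Verify: 5**k*(-8*k - 2) matches t_k.

Yes. s_k = 2*5**k*(1 - k).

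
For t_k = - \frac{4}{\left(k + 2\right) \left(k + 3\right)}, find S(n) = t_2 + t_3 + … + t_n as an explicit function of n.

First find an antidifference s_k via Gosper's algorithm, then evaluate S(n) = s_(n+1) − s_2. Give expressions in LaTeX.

Compute t_(k+1)/t_k: get (k + 2)/(k + 4).
Gosper form: A/B · C(k+1)/C(k) with A=k + 2, B=k + 4, C=1.
Key eq: (k + 2)·f(k+1) = (k + 3)·f(k) + (1).
deg f ≤ 1 (via 1,1,0).
Solving with deg f ≤ 1: f(k) = k/2.
Get s_k = R·t_k = -2*k/(k + 2) with R(k) = B(k−1)f(k)/C(k) = k*(k + 3)/2.
Check: Δs_k = -4/(k**2 + 5*k + 6). ✓
Σ_(k=2)^n t_k = s_(n+1) − s_(2) = (2*(-n - 1)/(n + 3)) − (-1), i.e. (1 - n)/(n + 3).

S(n) = \frac{1 - n}{n + 3}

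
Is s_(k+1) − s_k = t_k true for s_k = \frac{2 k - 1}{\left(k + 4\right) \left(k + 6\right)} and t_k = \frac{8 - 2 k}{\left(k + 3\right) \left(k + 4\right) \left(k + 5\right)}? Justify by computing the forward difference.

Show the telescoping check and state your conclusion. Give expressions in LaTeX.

Invalid: residual \frac{3 \left(4 k^{2} + 13 k - 53\right)}{k^{5} + 25 k^{4} + 245 k^{3} + 1175 k^{2} + 2754 k + 2520} ≠ 0.

s_(k+1) = (2*k + 1)/((k + 5)*(k + 7))
s_(k+1) − s_k = (59 - 2*k**2)/(k**4 + 22*k**3 + 179*k**2 + 638*k + 840)
(s_(k+1) − s_k) − t_k = 3*(4*k**2 + 13*k - 53)/(k**5 + 25*k**4 + 245*k**3 + 1175*k**2 + 2754*k + 2520)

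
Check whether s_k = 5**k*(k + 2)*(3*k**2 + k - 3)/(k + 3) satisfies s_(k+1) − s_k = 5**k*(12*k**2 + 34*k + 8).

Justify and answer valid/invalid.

Invalid: residual 5**k*(-12*k**3 - 67*k**2 - 109*k - 27)/(k**2 + 7*k + 12) ≠ 0.

s_(k+1) = 5**(k + 1)*(k + 3)*(k + 3*(k + 1)**2 - 2)/(k + 4)
s_(k+1) − s_k = 5**k*(12*k**4 + 106*k**3 + 323*k**2 + 355*k + 69)/(k**2 + 7*k + 12)
(s_(k+1) − s_k) − t_k = 5**k*(-12*k**3 - 67*k**2 - 109*k - 27)/(k**2 + 7*k + 12)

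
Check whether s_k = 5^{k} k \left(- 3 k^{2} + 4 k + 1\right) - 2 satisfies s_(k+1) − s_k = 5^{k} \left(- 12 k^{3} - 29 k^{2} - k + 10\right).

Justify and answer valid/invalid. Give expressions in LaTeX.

Valid: the claim telescopes to t_k.

s_(k+1) = 5**(k + 1)*(k + 1)*(4*k - 3*(k + 1)**2 + 5) - 2
s_(k+1) − s_k = 5**k*(-12*k**3 - 29*k**2 - k + 10)
(s_(k+1) − s_k) − t_k = 0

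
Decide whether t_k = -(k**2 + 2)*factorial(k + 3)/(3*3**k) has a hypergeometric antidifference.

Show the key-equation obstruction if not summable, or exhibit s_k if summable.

Step 1: r(k) = (k + 4)*((k + 1)**2 + 2)/(3*(k**2 + 2)).
Factor: A=k/3 + 4/3; B=1; C=k**2 + 2.
Solve (k/3 + 4/3)·f(k+1) − (1)·f(k) = k**2 + 2.
From deg A=1, deg B=0, deg C=2: d=1.
Coefficient equations give f(k) = 3*(k - 2).
Certificate R = B(k−1)f/C = 3*(k - 2)/(k**2 + 2) gives s_k = -(k - 2)*factorial(k + 3)/3**k.
Verify: -(k**2 + 2)*factorial(k + 3)/(3*3**k) matches t_k.

Yes. s_k = -(k - 2)*factorial(k + 3)/3**k.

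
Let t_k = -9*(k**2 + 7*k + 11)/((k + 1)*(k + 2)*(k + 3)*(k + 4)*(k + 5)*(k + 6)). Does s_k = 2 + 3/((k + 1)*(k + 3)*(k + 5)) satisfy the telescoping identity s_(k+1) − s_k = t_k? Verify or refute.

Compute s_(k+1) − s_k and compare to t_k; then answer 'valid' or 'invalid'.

s_(k+1) = 2 + 3/((k + 2)*(k + 4)*(k + 6))
s_(k+1) − s_k = 3/((k + 2)*(k + 4)*(k + 6)) - 3/((k + 1)*(k + 3)*(k + 5))
(s_(k+1) − s_k) − t_k = 0

valid; difference matches t_k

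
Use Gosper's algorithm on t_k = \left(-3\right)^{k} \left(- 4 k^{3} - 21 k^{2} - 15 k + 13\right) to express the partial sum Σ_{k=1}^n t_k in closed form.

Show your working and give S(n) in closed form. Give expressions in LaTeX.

t_(k+1)/t_k = 3*(-4*k**3 - 33*k**2 - 69*k - 27)/(4*k**3 + 21*k**2 + 15*k - 13).
Normal form (A,B,C) = (-3, 1, k**3 + 21*k**2/4 + 15*k/4 - 13/4).
f must satisfy (-3)·f(k+1) − (1)·f(k) = k**3 + 21*k**2/4 + 15*k/4 - 13/4.
Degrees (0,0,3) ⇒ d ≤ 3.
Solving with deg f ≤ 3: f(k) = -(k**3 + 3*k**2 - 3*k - 4)/4.
Get s_k = R·t_k = (-3)**k*(k**3 + 3*k**2 - 3*k - 4) with R(k) = B(k−1)f(k)/C(k) = -(k**3 + 3*k**2 - 3*k - 4)/(4*k**3 + 21*k**2 + 15*k - 13).
Verify: (-3)**k*(-4*k**3 - 21*k**2 - 15*k + 13) matches t_k.
Σ_(k=1)^n t_k = s_(n+1) − s_(1) = ((-3)**(n + 1)*(n**3 + 6*n**2 + 6*n - 3)) − (9), i.e. -3*(-3)**n*n**3 - 18*(-3)**n*n**2 - 18*(-3)**n*n + 9*(-3)**n - 9.

S(n) = - 3 \left(-3\right)^{n} n^{3} - 18 \left(-3\right)^{n} n^{2} - 18 \left(-3\right)^{n} n + 9 \left(-3\right)^{n} - 9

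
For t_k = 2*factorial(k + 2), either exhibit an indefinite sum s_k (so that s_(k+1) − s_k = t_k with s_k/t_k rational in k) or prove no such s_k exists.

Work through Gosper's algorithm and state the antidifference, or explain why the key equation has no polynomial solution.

r(k) = k + 3 after simplifying.
Normal form (A,B,C) = (k + 3, 1, 1).
f must satisfy (k + 3)·f(k+1) − (1)·f(k) = 1.
From deg A=1, deg B=0, deg C=0: d=-1.
deg f ≤ -1 is impossible — no certificate.

none — t_k is not Gosper-summable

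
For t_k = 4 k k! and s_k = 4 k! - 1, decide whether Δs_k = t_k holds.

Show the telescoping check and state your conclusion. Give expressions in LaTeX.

valid (s_(k+1) − s_k reduces to t_k)

s_(k+1) = 4*factorial(k + 1) - 1
s_(k+1) − s_k = 4*k*factorial(k)
(s_(k+1) − s_k) − t_k = 0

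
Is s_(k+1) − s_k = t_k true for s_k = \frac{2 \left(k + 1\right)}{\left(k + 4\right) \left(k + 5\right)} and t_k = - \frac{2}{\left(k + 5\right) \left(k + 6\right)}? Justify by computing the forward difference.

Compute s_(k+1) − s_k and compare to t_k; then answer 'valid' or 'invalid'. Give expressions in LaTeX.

Invalid: residual \frac{12}{k^{3} + 15 k^{2} + 74 k + 120} ≠ 0.

s_(k+1) = 2*(k + 2)/((k + 5)*(k + 6))
s_(k+1) − s_k = 2*(2 - k)/(k**3 + 15*k**2 + 74*k + 120)
(s_(k+1) − s_k) − t_k = 12/(k**3 + 15*k**2 + 74*k + 120)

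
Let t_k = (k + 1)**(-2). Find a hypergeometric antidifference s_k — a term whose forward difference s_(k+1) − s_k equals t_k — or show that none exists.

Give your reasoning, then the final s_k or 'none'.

r(k) = (k + 1)**2/(k + 2)**2 after simplifying.
A = k**2 + 2*k + 1, B = k**2 + 4*k + 4, C = 1.
Set up (k**2 + 2*k + 1)·f(k+1) − (k**2 + 2*k + 1)·f(k) − (1) = 0.
Bound: deg f ≤ 0.
Put f(k) = c0: A·f(k+1) − B(k−1)·f(k) − C = -1; need -1 = 0 — inconsistent ⇒ no f, not summable.

no hypergeometric antidifference exists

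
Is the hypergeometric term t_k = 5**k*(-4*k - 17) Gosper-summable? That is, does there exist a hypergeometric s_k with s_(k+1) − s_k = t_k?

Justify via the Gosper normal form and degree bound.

Compute t_(k+1)/t_k: get 5*(4*k + 21)/(4*k + 17).
Take A(k)=5, B(k)=1, C(k)=k + 17/4.
Set up (5)·f(k+1) − (1)·f(k) − (k + 17/4) = 0.
d = 1 from the (0,0,1) case.
Coefficient equations give f(k) = (k + 3)/4.
Then R = B(k−1)f/C = (k + 3)/(4*k + 17), so s_k = R(k)·t_k = 5**k*(-k - 3).
s_(k+1) − s_k = 5**k*(-4*k - 17) = t_k.

Yes. s_k = 5**k*(-k - 3).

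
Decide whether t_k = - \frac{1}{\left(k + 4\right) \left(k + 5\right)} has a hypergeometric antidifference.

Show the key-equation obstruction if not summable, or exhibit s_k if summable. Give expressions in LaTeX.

Yes. s_k = - \frac{k}{4 k + 16}.

The ratio is (k + 4)/(k + 6).
Normal form (A,B,C) = (k + 4, k + 6, 1).
Solve (k + 4)·f(k+1) − (k + 5)·f(k) = 1.
From deg A=1, deg B=1, deg C=0: d=1.
Match coefficients ⇒ f(k) = k/4.
Then R = B(k−1)f/C = k*(k + 5)/4, so s_k = R(k)·t_k = -k/(4*k + 16).
Check: Δs_k = -1/(k**2 + 9*k + 20). ✓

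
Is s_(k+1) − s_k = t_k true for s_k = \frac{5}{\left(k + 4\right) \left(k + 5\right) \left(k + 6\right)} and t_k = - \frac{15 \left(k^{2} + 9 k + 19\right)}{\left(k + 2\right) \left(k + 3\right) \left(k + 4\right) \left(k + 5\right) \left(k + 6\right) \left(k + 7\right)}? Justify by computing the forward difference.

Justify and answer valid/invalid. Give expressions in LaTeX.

s_(k+1) = 5/((k + 5)*(k + 6)*(k + 7))
s_(k+1) − s_k = -15/((k + 4)*(k + 5)*(k + 6)*(k + 7))
(s_(k+1) − s_k) − t_k = 15*(4*k + 13)/(k**6 + 27*k**5 + 295*k**4 + 1665*k**3 + 5104*k**2 + 8028*k + 5040)

Invalid: residual \frac{15 \left(4 k + 13\right)}{k^{6} + 27 k^{5} + 295 k^{4} + 1665 k^{3} + 5104 k^{2} + 8028 k + 5040} ≠ 0.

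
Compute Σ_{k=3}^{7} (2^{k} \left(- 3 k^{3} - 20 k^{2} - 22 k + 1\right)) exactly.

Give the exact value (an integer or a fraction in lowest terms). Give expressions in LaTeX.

Step 1: r(k) = 2*(3*k**3 + 29*k**2 + 71*k + 44)/(3*k**3 + 20*k**2 + 22*k - 1).
Take A(k)=2, B(k)=1, C(k)=k**3 + 20*k**2/3 + 22*k/3 - 1/3.
Need (2)·f(k+1) − (1)·f(k) = k**3 + 20*k**2/3 + 22*k/3 - 1/3.
From deg A=0, deg B=0, deg C=3: d=3.
Coefficient equations give f(k) = (k + 1)*(3*k**2 - k - 3)/3.
R(k) = B(k−1)·f(k)/C(k) = (k + 1)*(3*k**2 - k - 3)/(3*k**3 + 20*k**2 + 22*k - 1); s_k = R·t_k = 2**k*(-3*k**3 - 2*k**2 + 4*k + 3).
Δs = 2**k*(-3*k**3 - 20*k**2 - 22*k + 1), as required.
Sum = s_(8) − s_(3); s_(8) = -417024, s_(3) = -672 ⇒ -416352.

Σ = -416352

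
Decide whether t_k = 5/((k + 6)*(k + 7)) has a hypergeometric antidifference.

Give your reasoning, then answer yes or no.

The ratio is (k + 6)/(k + 8).
Gosper form: A/B · C(k+1)/C(k) with A=k + 6, B=k + 8, C=1.
f must satisfy (k + 6)·f(k+1) − (k + 7)·f(k) = 1.
Bound: deg f ≤ 1.
Match coefficients ⇒ f(k) = k/6.
So s_k = (B(k−1)f/C)·t_k = (k*(k + 7)/6)·t_k = 5*k/(6*(k + 6)).
s_(k+1) − s_k = 5/(k**2 + 13*k + 42) = t_k.

Yes. s_k = 5*k/(6*(k + 6)).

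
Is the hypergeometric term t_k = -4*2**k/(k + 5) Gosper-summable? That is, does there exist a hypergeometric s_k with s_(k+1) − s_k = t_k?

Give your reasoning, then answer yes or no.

Ratio r(k) = 2*(k + 5)/(k + 6).
A = 2*k + 10, B = k + 6, C = 1.
Set up (2*k + 10)·f(k+1) − (k + 5)·f(k) − (1) = 0.
deg f ≤ -1 (via 1,1,0).
Negative degree bound (-1): no f exists, t_k not Gosper-summable.

No. Not Gosper-summable.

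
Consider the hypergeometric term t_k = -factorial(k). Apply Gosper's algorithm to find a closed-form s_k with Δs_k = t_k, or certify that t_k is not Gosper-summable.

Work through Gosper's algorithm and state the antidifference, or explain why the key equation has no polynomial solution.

not Gosper-summable; s_k does not exist

The ratio is k + 1.
Gosper form: A/B · C(k+1)/C(k) with A=k + 1, B=1, C=1.
Set up (k + 1)·f(k+1) − (1)·f(k) − (1) = 0.
Degrees (1,0,0) ⇒ d ≤ -1.
d = -1 < 0 ⇒ no nonzero polynomial f; not summable.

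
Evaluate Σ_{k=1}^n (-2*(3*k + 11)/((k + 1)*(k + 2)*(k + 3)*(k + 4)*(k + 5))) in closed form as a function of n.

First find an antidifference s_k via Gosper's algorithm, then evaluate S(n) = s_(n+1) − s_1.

S(n) = n*(-n**2 - 10*n - 31)/(15*(n**3 + 10*n**2 + 31*n + 30))

t_(k+1)/t_k = (k + 1)*(3*k + 14)/((k + 6)*(3*k + 11)).
Factor: A=k + 1; B=k + 6; C=k + 11/3.
f must satisfy (k + 1)·f(k+1) − (k + 5)·f(k) = k + 11/3.
d = 4 from the (1,1,1) case.
Coefficient equations give f(k) = k*(k + 3)*(k**2 + 7*k + 14)/24.
Certificate R = B(k−1)f/C = k*(k + 3)*(k + 5)*(k**2 + 7*k + 14)/(8*(3*k + 11)) gives s_k = k*(-k**2 - 7*k - 14)/(4*(k**3 + 7*k**2 + 14*k + 8)).
s_(k+1) − s_k = 2*(-3*k - 11)/(k**5 + 15*k**4 + 85*k**3 + 225*k**2 + 274*k + 120) = t_k.
s_(n+1) = (-n**3 - 10*n**2 - 31*n - 22)/(4*(n**3 + 10*n**2 + 31*n + 30)) and s_(1) = -11/60, so S(n) = n*(-n**2 - 10*n - 31)/(15*(n**3 + 10*n**2 + 31*n + 30)).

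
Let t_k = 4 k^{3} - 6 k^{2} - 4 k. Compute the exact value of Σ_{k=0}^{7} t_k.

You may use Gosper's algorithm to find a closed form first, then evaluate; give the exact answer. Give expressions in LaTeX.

Σ = 2184

Compute t_(k+1)/t_k: get (2*k**3 + 3*k**2 - 2*k - 3)/(k*(2*k**2 - 3*k - 2)).
So A=1 and B=1, with C=k**3 - 3*k**2/2 - k.
Key eq: (1)·f(k+1) = (1)·f(k) + (k**3 - 3*k**2/2 - k).
Degrees (0,0,3) ⇒ d ≤ 4.
Match coefficients ⇒ f(k) = k*(k - 1)*(k**2 - 3*k - 1)/4.
Certificate R = B(k−1)f/C = (k - 1)*(k**2 - 3*k - 1)/(2*(k - 2)*(2*k + 1)) gives s_k = k*(k**3 - 4*k**2 + 2*k + 1).
s_(k+1) − s_k = 2*k*(2*k**2 - 3*k - 2) = t_k.
Telescoping: Σ = s_(8) − s_(0) = 2184 − (0) = 2184.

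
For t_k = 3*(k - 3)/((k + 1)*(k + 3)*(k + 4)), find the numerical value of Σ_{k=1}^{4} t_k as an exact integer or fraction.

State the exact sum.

Σ = -29/168

Ratio r(k) = (k - 2)*(k + 1)*(k + 3)/((k - 3)*(k + 2)*(k + 5)).
Gosper form: A/B · C(k+1)/C(k) with A=k + 1, B=k + 5, C=k**2 - k - 6.
Solve (k + 1)·f(k+1) − (k + 4)·f(k) = k**2 - k - 6.
Degrees (1,1,2) ⇒ d ≤ 3.
Solve for f: f(k) = -k*(2*k**2 + 21*k + 31)/9 (degree 3 ≤ 3).
Get s_k = R·t_k = k*(-2*k**2 - 21*k - 31)/(3*(k**3 + 6*k**2 + 11*k + 6)) with R(k) = B(k−1)f(k)/C(k) = -k*(k + 4)*(2*k**2 + 21*k + 31)/(9*(k - 3)*(k + 2)).
s_(k+1) − s_k = 3*(k - 3)/(k**3 + 8*k**2 + 19*k + 12) = t_k.
Evaluate s at k=5 and k=1: -155/168 and -3/4; difference -29/168.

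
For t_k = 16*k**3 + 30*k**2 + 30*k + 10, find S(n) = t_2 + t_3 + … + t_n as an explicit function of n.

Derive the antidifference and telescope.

Step 1: r(k) = (8*k**3 + 39*k**2 + 69*k + 43)/(8*k**3 + 15*k**2 + 15*k + 5).
Factor: A=1; B=1; C=k**3 + 15*k**2/8 + 15*k/8 + 5/8.
Need (1)·f(k+1) − (1)·f(k) = k**3 + 15*k**2/8 + 15*k/8 + 5/8.
deg f ≤ 4 (via 0,0,3).
A polynomial solution: f(k) = k**2*(2*k**2 + k + 2)/8.
Then R = B(k−1)f/C = k**2*(2*k**2 + k + 2)/(8*k**3 + 15*k**2 + 15*k + 5), so s_k = R(k)·t_k = 2*k**2*(2*k**2 + k + 2).
Check: Δs_k = 16*k**3 + 30*k**2 + 30*k + 10. ✓
Σ_(k=2)^n t_k = s_(n+1) − s_(2) = (4*n**4 + 18*n**3 + 34*n**2 + 30*n + 10) − (96), i.e. 4*n**4 + 18*n**3 + 34*n**2 + 30*n - 86.

S(n) = 4*n**4 + 18*n**3 + 34*n**2 + 30*n - 86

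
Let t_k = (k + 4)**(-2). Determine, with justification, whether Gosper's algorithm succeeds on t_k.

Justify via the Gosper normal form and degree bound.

No — key equation has no polynomial f.

t_(k+1)/t_k = (k + 4)**2/(k + 5)**2.
Factor: A=k**2 + 8*k + 16; B=k**2 + 10*k + 25; C=1.
f must satisfy (k**2 + 8*k + 16)·f(k+1) − (k**2 + 8*k + 16)·f(k) = 1.
deg f ≤ 0 (via 2,2,0).
Write f(k) = c0. Then LHS − RHS = -1, requiring -1 = 0: contradictory. No certificate.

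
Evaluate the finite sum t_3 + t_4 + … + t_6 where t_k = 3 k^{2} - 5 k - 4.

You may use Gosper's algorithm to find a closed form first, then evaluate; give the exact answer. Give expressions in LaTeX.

Step 1: r(k) = (3*k**2 + k - 6)/(3*k**2 - 5*k - 4).
Gosper form: A/B · C(k+1)/C(k) with A=1, B=1, C=k**2 - 5*k/3 - 4/3.
Key eq: (1)·f(k+1) = (1)·f(k) + (k**2 - 5*k/3 - 4/3).
deg f ≤ 3 (via 0,0,2).
Solving with deg f ≤ 3: f(k) = k*(k**2 - 4*k - 1)/3.
R(k) = B(k−1)·f(k)/C(k) = k*(k**2 - 4*k - 1)/(3*k**2 - 5*k - 4); s_k = R·t_k = k*(k**2 - 4*k - 1).
s_(k+1) − s_k = 3*k**2 - 5*k - 4 = t_k.
Telescoping: Σ = s_(7) − s_(3) = 140 − (-12) = 152.

Σ = 152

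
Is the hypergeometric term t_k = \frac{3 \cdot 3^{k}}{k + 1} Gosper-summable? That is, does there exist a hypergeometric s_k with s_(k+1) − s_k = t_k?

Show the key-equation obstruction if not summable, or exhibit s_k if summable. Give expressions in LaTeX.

No. Not Gosper-summable.

t_(k+1)/t_k = 3*(k + 1)/(k + 2).
So A=3*k + 3 and B=k + 2, with C=1.
Key eq: (3*k + 3)·f(k+1) = (k + 1)·f(k) + (1).
From deg A=1, deg B=1, deg C=0: d=-1.
deg f ≤ -1 is impossible — no certificate.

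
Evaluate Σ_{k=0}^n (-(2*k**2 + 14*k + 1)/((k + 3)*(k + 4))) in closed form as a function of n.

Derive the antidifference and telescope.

S(n) = (-6*n**2 - 7*n - 1)/(3*(n + 4))

Step 1: r(k) = (k + 3)*(14*k + 2*(k + 1)**2 + 15)/((k + 5)*(2*k**2 + 14*k + 1)).
Gosper form: A/B · C(k+1)/C(k) with A=k + 3, B=k + 5, C=k**2 + 7*k + 1/2.
Set up (k + 3)·f(k+1) − (k + 4)·f(k) − (k**2 + 7*k + 1/2) = 0.
Bound: deg f ≤ 2.
A polynomial solution: f(k) = k*(6*k - 5)/6.
R(k) = B(k−1)·f(k)/C(k) = k*(k + 4)*(6*k - 5)/(3*(2*k**2 + 14*k + 1)); s_k = R·t_k = k*(5 - 6*k)/(3*(k + 3)).
s_(k+1) − s_k = (-2*k**2 - 14*k - 1)/(k**2 + 7*k + 12) = t_k.
Evaluate: s_(n+1) = (-6*n**2 - 7*n - 1)/(3*(n + 4)); subtract s_(0) = 0 ⇒ S(n) = (-6*n**2 - 7*n - 1)/(3*(n + 4)).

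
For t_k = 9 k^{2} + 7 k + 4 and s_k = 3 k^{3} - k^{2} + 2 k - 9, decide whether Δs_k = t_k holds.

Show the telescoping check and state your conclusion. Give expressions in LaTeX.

s_(k+1) = 3*k**3 + 8*k**2 + 9*k - 5
s_(k+1) − s_k = 9*k**2 + 7*k + 4
(s_(k+1) − s_k) − t_k = 0

valid (s_(k+1) − s_k reduces to t_k)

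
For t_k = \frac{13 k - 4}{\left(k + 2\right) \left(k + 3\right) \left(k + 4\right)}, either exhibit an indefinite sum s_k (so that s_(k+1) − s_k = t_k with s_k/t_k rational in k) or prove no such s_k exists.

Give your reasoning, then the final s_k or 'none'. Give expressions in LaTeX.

t_(k+1)/t_k = (k + 2)*(13*k + 9)/((k + 5)*(13*k - 4)).
A = k + 2, B = k + 5, C = k - 4/13.
Set up (k + 2)·f(k+1) − (k + 4)·f(k) − (k - 4/13) = 0.
Bound: deg f ≤ 2.
Solving with deg f ≤ 2: f(k) = k*(11*k - 23)/78.
Get s_k = R·t_k = k*(11*k - 23)/(6*(k + 2)*(k + 3)) with R(k) = B(k−1)f(k)/C(k) = k*(k + 4)*(11*k - 23)/(6*(13*k - 4)).
Δs = (13*k - 4)/(k**3 + 9*k**2 + 26*k + 24), as required.

s_k = \frac{k \left(11 k - 23\right)}{6 \left(k + 2\right) \left(k + 3\right)}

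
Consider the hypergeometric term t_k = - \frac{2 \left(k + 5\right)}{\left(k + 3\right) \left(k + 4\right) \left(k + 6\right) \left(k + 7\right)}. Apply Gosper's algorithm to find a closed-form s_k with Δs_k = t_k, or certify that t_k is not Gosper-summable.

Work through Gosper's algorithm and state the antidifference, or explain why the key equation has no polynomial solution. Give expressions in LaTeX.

r(k) = (k + 3)*(k + 6)**2/((k + 5)**2*(k + 8)) after simplifying.
Gosper form: A/B · C(k+1)/C(k) with A=k + 3, B=k + 8, C=k**2 + 10*k + 25.
f must satisfy (k + 3)·f(k+1) − (k + 7)·f(k) = k**2 + 10*k + 25.
d = 4 from the (1,1,2) case.
Coefficient equations give f(k) = k*(k + 4)*(k + 5)*(k + 9)/36.
Then R = B(k−1)f/C = k*(k + 4)*(k + 7)*(k + 9)/(36*(k + 5)), so s_k = R(k)·t_k = k*(-k - 9)/(18*(k**2 + 9*k + 18)).
s_(k+1) − s_k = 2*(-k - 5)/(k**4 + 20*k**3 + 145*k**2 + 450*k + 504) = t_k.

s_k = \frac{k \left(- k - 9\right)}{18 \left(k^{2} + 9 k + 18\right)}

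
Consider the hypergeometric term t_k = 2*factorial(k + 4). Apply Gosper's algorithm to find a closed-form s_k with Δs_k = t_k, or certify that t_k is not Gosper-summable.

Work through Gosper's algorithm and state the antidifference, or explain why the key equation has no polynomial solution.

no hypergeometric antidifference exists

Ratio r(k) = k + 5.
So A=k + 5 and B=1, with C=1.
f must satisfy (k + 5)·f(k+1) − (1)·f(k) = 1.
deg f ≤ -1 (via 1,0,0).
d = -1 < 0 ⇒ no nonzero polynomial f; not summable.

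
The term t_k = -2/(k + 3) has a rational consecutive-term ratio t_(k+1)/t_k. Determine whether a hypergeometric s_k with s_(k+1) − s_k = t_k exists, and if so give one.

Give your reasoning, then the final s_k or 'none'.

r(k) = (k + 3)/(k + 4) after simplifying.
Gosper form: A/B · C(k+1)/C(k) with A=k + 3, B=k + 4, C=1.
Solve (k + 3)·f(k+1) − (k + 3)·f(k) = 1.
Bound: deg f ≤ 0.
Put f(k) = c0: A·f(k+1) − B(k−1)·f(k) − C = -1; need -1 = 0 — inconsistent ⇒ no f, not summable.

none — t_k is not Gosper-summable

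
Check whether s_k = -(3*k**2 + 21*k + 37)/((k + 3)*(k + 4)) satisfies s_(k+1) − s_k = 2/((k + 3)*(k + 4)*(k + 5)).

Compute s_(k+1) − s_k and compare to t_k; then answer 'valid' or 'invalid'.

Valid: the claim telescopes to t_k.

s_(k+1) = (-21*k - 3*(k + 1)**2 - 58)/((k + 4)*(k + 5))
s_(k+1) − s_k = 2/(k**3 + 12*k**2 + 47*k + 60)
(s_(k+1) − s_k) − t_k = 0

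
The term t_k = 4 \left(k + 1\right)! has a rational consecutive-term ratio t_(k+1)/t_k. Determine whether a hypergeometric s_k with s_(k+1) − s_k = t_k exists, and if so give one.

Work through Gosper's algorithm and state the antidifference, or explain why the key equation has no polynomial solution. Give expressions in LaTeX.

Step 1: r(k) = k + 2.
Gosper form: A/B · C(k+1)/C(k) with A=k + 2, B=1, C=1.
Set up (k + 2)·f(k+1) − (1)·f(k) − (1) = 0.
From deg A=1, deg B=0, deg C=0: d=-1.
Bound -1 < 0, so the key equation has no polynomial solution.

none — t_k is not Gosper-summable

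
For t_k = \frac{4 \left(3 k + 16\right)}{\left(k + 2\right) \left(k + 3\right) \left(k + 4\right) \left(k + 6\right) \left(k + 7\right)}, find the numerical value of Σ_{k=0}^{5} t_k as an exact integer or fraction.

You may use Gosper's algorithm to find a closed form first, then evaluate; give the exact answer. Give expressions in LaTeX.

Compute t_(k+1)/t_k: get (k + 2)*(k + 6)*(3*k + 19)/((k + 5)*(k + 8)*(3*k + 16)).
Normal form (A,B,C) = (k + 2, k + 8, k**2 + 31*k/3 + 80/3).
Need (k + 2)·f(k+1) − (k + 7)·f(k) = k**2 + 31*k/3 + 80/3.
deg f ≤ 5 (via 1,1,2).
Coefficient equations give f(k) = k*(k + 4)*(k + 5)*(k**2 + 11*k + 36)/108.
Then R = B(k−1)f/C = k*(k + 4)*(k + 7)*(k**2 + 11*k + 36)/(36*(3*k + 16)), so s_k = R(k)·t_k = k*(k**2 + 11*k + 36)/(9*(k**3 + 11*k**2 + 36*k + 36)).
s_(k+1) − s_k = 4*(3*k + 16)/(k**5 + 22*k**4 + 185*k**3 + 740*k**2 + 1404*k + 1008) = t_k.
Σ_(k=0)^(5) t_k = s_(6) − s_(0) = 23/216 − (0) = 23/216.

Σ = 23/216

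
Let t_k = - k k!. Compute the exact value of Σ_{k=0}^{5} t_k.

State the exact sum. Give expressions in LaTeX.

Ratio r(k) = (k + 1)**2/k.
A = k + 1, B = 1, C = k.
f must satisfy (k + 1)·f(k+1) − (1)·f(k) = k.
Bound: deg f ≤ 0.
Solve for f: f(k) = 1 (degree 0 ≤ 0).
R(k) = B(k−1)·f(k)/C(k) = 1/k; s_k = R·t_k = -factorial(k).
Δs = -k*factorial(k), as required.
Evaluate s at k=6 and k=0: -720 and -1; difference -719.

Σ = -719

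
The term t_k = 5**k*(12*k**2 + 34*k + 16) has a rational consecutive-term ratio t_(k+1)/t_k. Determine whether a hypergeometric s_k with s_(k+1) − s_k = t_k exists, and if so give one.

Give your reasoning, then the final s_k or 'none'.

s_k = 5**k*(3*k**2 + k - 1)

Step 1: r(k) = 5*(6*k**2 + 29*k + 31)/(6*k**2 + 17*k + 8).
A = 5, B = 1, C = k**2 + 17*k/6 + 4/3.
f must satisfy (5)·f(k+1) − (1)·f(k) = k**2 + 17*k/6 + 4/3.
Bound: deg f ≤ 2.
Solving with deg f ≤ 2: f(k) = (3*k**2 + k - 1)/12.
R(k) = B(k−1)·f(k)/C(k) = (3*k**2 + k - 1)/(2*(6*k**2 + 17*k + 8)); s_k = R·t_k = 5**k*(3*k**2 + k - 1).
Check: Δs_k = 5**k*(12*k**2 + 34*k + 16). ✓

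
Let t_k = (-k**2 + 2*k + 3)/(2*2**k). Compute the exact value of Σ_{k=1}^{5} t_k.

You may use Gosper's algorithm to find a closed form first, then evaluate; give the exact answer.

r(k) = (k**2 - 4)/(2*(k**2 - 2*k - 3)) after simplifying.
Gosper form: A/B · C(k+1)/C(k) with A=1/2, B=1, C=k**2 - 2*k - 3.
f must satisfy (1/2)·f(k+1) − (1)·f(k) = k**2 - 2*k - 3.
deg f ≤ 2 (via 0,0,2).
Coefficient equations give f(k) = -2*(k**2 - 2).
Then R = B(k−1)f/C = -2*(k**2 - 2)/((k - 3)*(k + 1)), so s_k = R(k)·t_k = (k**2 - 2)/2**k.
Verify: (-k**2 + 2*k + 3)/(2*2**k) matches t_k.
Sum = s_(6) − s_(1); s_(6) = 17/32, s_(1) = -1/2 ⇒ 33/32.

Σ = 33/32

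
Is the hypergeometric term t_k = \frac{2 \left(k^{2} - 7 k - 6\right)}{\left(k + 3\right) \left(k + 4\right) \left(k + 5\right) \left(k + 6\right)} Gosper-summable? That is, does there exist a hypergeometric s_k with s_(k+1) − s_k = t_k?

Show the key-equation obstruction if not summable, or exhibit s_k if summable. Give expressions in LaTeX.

Yes. s_k = \frac{k \left(- k^{2} - 72 k - 47\right)}{30 \left(k + 3\right) \left(k + 4\right) \left(k + 5\right)}.

Compute t_(k+1)/t_k: get (k**3 - 2*k**2 - 27*k - 36)/(k**3 - 55*k - 42).
A = k + 3, B = k + 7, C = k**2 - 7*k - 6.
f must satisfy (k + 3)·f(k+1) − (k + 6)·f(k) = k**2 - 7*k - 6.
deg f ≤ 3 (via 1,1,2).
Match coefficients ⇒ f(k) = -k*(k**2 + 72*k + 47)/60.
Certificate R = B(k−1)f/C = -k*(k + 6)*(k**2 + 72*k + 47)/(60*(k**2 - 7*k - 6)) gives s_k = k*(-k**2 - 72*k - 47)/(30*(k + 3)*(k + 4)*(k + 5)).
Δs = 2*(k**2 - 7*k - 6)/(k**4 + 18*k**3 + 119*k**2 + 342*k + 360), as required.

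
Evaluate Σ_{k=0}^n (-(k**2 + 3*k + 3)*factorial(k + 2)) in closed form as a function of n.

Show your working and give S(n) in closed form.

S(n) = -(n + 1)*factorial(n + 3)

Ratio r(k) = (k + 3)*(3*k + (k + 1)**2 + 6)/(k**2 + 3*k + 3).
So A=k + 3 and B=1, with C=k**2 + 3*k + 3.
Key eq: (k + 3)·f(k+1) = (1)·f(k) + (k**2 + 3*k + 3).
d = 1 from the (1,0,2) case.
Coefficient equations give f(k) = k.
R(k) = B(k−1)·f(k)/C(k) = k/(k**2 + 3*k + 3); s_k = R·t_k = -k*factorial(k + 2).
Check: Δs_k = -(k**2 + 3*k + 3)*factorial(k + 2). ✓
Evaluate: s_(n+1) = -(n + 1)*factorial(n + 3); subtract s_(0) = 0 ⇒ S(n) = -(n + 1)*factorial(n + 3).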